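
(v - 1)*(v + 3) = v^2 + 2*v - 3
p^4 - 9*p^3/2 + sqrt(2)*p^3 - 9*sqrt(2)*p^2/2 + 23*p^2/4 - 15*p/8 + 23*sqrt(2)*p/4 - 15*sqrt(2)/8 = (p - 5/2)*(p - 3/2)*(p - 1/2)*(p + sqrt(2))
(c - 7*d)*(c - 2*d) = c^2 - 9*c*d + 14*d^2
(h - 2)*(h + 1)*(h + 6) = h^3 + 5*h^2 - 8*h - 12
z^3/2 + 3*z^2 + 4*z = z*(z/2 + 1)*(z + 4)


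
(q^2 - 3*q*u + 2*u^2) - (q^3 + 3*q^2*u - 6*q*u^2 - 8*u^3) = -q^3 - 3*q^2*u + q^2 + 6*q*u^2 - 3*q*u + 8*u^3 + 2*u^2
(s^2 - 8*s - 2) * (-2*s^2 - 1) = -2*s^4 + 16*s^3 + 3*s^2 + 8*s + 2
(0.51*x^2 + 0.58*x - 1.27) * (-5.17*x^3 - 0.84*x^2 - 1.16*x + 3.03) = -2.6367*x^5 - 3.427*x^4 + 5.4871*x^3 + 1.9393*x^2 + 3.2306*x - 3.8481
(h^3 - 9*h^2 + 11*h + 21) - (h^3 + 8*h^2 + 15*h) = -17*h^2 - 4*h + 21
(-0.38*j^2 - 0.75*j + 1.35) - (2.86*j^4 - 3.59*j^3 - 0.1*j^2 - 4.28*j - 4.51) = -2.86*j^4 + 3.59*j^3 - 0.28*j^2 + 3.53*j + 5.86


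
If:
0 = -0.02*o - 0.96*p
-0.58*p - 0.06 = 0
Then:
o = 4.97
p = -0.10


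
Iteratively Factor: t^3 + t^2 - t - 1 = (t + 1)*(t^2 - 1) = (t - 1)*(t + 1)*(t + 1)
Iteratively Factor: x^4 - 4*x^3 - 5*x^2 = (x + 1)*(x^3 - 5*x^2) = (x - 5)*(x + 1)*(x^2) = x*(x - 5)*(x + 1)*(x)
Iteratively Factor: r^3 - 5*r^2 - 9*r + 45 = (r + 3)*(r^2 - 8*r + 15) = (r - 3)*(r + 3)*(r - 5)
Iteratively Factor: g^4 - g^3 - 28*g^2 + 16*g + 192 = (g - 4)*(g^3 + 3*g^2 - 16*g - 48) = (g - 4)*(g + 4)*(g^2 - g - 12) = (g - 4)*(g + 3)*(g + 4)*(g - 4)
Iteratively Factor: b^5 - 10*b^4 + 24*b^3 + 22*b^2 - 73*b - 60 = (b + 1)*(b^4 - 11*b^3 + 35*b^2 - 13*b - 60) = (b + 1)^2*(b^3 - 12*b^2 + 47*b - 60) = (b - 3)*(b + 1)^2*(b^2 - 9*b + 20) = (b - 4)*(b - 3)*(b + 1)^2*(b - 5)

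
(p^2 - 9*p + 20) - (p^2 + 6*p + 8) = 12 - 15*p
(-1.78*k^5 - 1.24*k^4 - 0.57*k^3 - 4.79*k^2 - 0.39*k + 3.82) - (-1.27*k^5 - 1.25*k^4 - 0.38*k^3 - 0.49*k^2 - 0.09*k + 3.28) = -0.51*k^5 + 0.01*k^4 - 0.19*k^3 - 4.3*k^2 - 0.3*k + 0.54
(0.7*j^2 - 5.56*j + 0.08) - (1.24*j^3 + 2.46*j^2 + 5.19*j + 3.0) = -1.24*j^3 - 1.76*j^2 - 10.75*j - 2.92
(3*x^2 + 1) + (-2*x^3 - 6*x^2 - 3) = -2*x^3 - 3*x^2 - 2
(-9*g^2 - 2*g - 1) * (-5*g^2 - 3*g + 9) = 45*g^4 + 37*g^3 - 70*g^2 - 15*g - 9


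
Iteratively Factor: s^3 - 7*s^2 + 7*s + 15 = (s - 5)*(s^2 - 2*s - 3) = (s - 5)*(s + 1)*(s - 3)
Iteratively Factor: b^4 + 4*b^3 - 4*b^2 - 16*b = (b + 2)*(b^3 + 2*b^2 - 8*b) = (b - 2)*(b + 2)*(b^2 + 4*b) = (b - 2)*(b + 2)*(b + 4)*(b)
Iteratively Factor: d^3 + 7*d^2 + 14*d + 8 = (d + 4)*(d^2 + 3*d + 2) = (d + 2)*(d + 4)*(d + 1)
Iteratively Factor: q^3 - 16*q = (q + 4)*(q^2 - 4*q) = (q - 4)*(q + 4)*(q)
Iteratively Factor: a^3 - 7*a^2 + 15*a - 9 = (a - 3)*(a^2 - 4*a + 3) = (a - 3)*(a - 1)*(a - 3)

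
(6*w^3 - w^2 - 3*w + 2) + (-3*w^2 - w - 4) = 6*w^3 - 4*w^2 - 4*w - 2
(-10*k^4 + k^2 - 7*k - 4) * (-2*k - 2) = 20*k^5 + 20*k^4 - 2*k^3 + 12*k^2 + 22*k + 8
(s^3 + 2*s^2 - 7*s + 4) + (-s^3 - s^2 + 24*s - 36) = s^2 + 17*s - 32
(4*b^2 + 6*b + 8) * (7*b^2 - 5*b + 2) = 28*b^4 + 22*b^3 + 34*b^2 - 28*b + 16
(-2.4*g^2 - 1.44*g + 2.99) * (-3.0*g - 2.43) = 7.2*g^3 + 10.152*g^2 - 5.4708*g - 7.2657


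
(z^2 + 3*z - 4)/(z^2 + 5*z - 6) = (z + 4)/(z + 6)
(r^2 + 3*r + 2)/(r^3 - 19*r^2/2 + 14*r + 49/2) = 2*(r + 2)/(2*r^2 - 21*r + 49)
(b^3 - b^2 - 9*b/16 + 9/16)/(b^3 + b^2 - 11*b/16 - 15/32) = 2*(4*b^2 - b - 3)/(8*b^2 + 14*b + 5)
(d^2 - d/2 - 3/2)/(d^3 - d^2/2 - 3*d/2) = 1/d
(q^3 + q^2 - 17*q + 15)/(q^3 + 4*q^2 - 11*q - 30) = (q - 1)/(q + 2)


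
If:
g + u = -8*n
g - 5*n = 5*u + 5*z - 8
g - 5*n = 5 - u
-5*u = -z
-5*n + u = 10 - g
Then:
No Solution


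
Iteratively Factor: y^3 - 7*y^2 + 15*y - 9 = (y - 1)*(y^2 - 6*y + 9) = (y - 3)*(y - 1)*(y - 3)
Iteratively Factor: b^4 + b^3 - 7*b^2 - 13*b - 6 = (b + 2)*(b^3 - b^2 - 5*b - 3) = (b + 1)*(b + 2)*(b^2 - 2*b - 3) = (b + 1)^2*(b + 2)*(b - 3)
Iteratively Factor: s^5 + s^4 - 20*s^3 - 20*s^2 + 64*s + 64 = (s + 2)*(s^4 - s^3 - 18*s^2 + 16*s + 32) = (s - 2)*(s + 2)*(s^3 + s^2 - 16*s - 16) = (s - 4)*(s - 2)*(s + 2)*(s^2 + 5*s + 4) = (s - 4)*(s - 2)*(s + 1)*(s + 2)*(s + 4)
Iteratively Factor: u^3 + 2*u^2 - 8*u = (u)*(u^2 + 2*u - 8) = u*(u - 2)*(u + 4)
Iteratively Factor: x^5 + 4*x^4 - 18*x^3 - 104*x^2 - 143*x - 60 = (x + 4)*(x^4 - 18*x^2 - 32*x - 15) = (x + 3)*(x + 4)*(x^3 - 3*x^2 - 9*x - 5) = (x - 5)*(x + 3)*(x + 4)*(x^2 + 2*x + 1) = (x - 5)*(x + 1)*(x + 3)*(x + 4)*(x + 1)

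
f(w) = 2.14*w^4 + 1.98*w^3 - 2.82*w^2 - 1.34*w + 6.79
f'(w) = 8.56*w^3 + 5.94*w^2 - 5.64*w - 1.34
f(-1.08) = 5.37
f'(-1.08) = 0.90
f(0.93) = 6.30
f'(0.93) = 5.44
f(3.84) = 537.48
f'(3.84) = 549.29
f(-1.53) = 6.87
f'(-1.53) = -9.46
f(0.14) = 6.55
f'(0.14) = -1.99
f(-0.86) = 5.77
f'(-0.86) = 2.46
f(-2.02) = 17.30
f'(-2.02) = -36.26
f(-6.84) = 3934.62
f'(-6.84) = -2424.17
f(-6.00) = 2259.07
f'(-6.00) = -1602.62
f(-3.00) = 105.31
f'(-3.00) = -162.08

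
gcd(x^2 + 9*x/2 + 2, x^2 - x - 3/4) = x + 1/2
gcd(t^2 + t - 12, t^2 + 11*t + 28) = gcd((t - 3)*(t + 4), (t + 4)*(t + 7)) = t + 4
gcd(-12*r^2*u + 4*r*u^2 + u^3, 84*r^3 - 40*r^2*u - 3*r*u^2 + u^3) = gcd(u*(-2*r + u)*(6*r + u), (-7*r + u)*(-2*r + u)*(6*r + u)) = 12*r^2 - 4*r*u - u^2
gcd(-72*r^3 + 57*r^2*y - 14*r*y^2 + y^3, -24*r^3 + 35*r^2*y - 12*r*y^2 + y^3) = 24*r^2 - 11*r*y + y^2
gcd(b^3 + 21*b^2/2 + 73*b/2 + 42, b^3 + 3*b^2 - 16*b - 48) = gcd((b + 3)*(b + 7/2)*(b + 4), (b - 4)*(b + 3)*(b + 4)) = b^2 + 7*b + 12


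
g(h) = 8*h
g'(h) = 8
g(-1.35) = -10.80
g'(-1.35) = 8.00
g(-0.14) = -1.12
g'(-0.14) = 8.00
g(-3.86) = -30.88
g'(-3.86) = 8.00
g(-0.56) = -4.48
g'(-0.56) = 8.00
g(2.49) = 19.92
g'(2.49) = 8.00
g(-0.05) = -0.40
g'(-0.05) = 8.00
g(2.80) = 22.40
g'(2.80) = 8.00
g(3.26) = 26.08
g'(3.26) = 8.00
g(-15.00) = -120.00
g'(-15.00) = 8.00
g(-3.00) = -24.00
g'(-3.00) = 8.00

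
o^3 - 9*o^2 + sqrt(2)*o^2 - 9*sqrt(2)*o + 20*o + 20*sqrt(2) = (o - 5)*(o - 4)*(o + sqrt(2))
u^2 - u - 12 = (u - 4)*(u + 3)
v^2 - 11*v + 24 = (v - 8)*(v - 3)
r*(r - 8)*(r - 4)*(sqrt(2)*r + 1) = sqrt(2)*r^4 - 12*sqrt(2)*r^3 + r^3 - 12*r^2 + 32*sqrt(2)*r^2 + 32*r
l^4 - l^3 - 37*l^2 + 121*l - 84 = (l - 4)*(l - 3)*(l - 1)*(l + 7)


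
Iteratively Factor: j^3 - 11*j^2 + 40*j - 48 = (j - 4)*(j^2 - 7*j + 12) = (j - 4)^2*(j - 3)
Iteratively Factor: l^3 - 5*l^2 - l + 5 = (l + 1)*(l^2 - 6*l + 5) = (l - 1)*(l + 1)*(l - 5)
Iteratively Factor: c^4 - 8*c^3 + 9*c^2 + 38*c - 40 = (c - 1)*(c^3 - 7*c^2 + 2*c + 40) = (c - 4)*(c - 1)*(c^2 - 3*c - 10) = (c - 4)*(c - 1)*(c + 2)*(c - 5)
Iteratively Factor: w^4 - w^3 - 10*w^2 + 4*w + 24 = (w + 2)*(w^3 - 3*w^2 - 4*w + 12) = (w - 2)*(w + 2)*(w^2 - w - 6) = (w - 2)*(w + 2)^2*(w - 3)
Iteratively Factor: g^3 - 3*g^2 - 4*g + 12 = (g + 2)*(g^2 - 5*g + 6) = (g - 3)*(g + 2)*(g - 2)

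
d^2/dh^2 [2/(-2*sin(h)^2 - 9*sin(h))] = 2*(16*sin(h) + 54 + 57/sin(h) - 108/sin(h)^2 - 162/sin(h)^3)/(2*sin(h) + 9)^3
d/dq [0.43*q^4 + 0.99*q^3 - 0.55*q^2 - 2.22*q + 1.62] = 1.72*q^3 + 2.97*q^2 - 1.1*q - 2.22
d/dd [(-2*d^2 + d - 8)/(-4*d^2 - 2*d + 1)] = (8*d^2 - 68*d - 15)/(16*d^4 + 16*d^3 - 4*d^2 - 4*d + 1)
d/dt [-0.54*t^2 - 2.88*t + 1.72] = -1.08*t - 2.88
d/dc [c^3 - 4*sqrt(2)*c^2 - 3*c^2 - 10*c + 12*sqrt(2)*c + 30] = 3*c^2 - 8*sqrt(2)*c - 6*c - 10 + 12*sqrt(2)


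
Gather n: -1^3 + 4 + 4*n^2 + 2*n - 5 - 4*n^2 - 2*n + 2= 0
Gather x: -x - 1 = -x - 1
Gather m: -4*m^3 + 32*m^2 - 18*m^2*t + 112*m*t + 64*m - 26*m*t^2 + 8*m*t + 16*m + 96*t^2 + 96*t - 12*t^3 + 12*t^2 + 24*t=-4*m^3 + m^2*(32 - 18*t) + m*(-26*t^2 + 120*t + 80) - 12*t^3 + 108*t^2 + 120*t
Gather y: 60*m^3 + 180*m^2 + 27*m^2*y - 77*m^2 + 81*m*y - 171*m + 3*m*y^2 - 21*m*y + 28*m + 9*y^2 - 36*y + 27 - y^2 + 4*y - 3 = 60*m^3 + 103*m^2 - 143*m + y^2*(3*m + 8) + y*(27*m^2 + 60*m - 32) + 24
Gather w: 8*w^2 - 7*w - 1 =8*w^2 - 7*w - 1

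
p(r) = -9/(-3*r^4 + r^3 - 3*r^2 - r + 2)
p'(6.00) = 0.00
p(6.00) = 0.00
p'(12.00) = 0.00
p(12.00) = 0.00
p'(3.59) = -0.02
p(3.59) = 0.02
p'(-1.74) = 0.51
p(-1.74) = 0.24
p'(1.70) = -0.68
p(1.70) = 0.32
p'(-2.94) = 0.04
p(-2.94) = 0.03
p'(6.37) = -0.00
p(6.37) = 0.00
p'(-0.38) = 6.38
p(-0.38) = -4.92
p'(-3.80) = 0.01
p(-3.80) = 0.01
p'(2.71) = -0.08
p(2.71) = 0.05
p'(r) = -9*(12*r^3 - 3*r^2 + 6*r + 1)/(-3*r^4 + r^3 - 3*r^2 - r + 2)^2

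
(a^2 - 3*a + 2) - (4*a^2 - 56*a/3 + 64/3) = -3*a^2 + 47*a/3 - 58/3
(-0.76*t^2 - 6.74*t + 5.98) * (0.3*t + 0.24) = -0.228*t^3 - 2.2044*t^2 + 0.1764*t + 1.4352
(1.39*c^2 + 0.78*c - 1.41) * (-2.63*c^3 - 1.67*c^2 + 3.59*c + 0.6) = -3.6557*c^5 - 4.3727*c^4 + 7.3958*c^3 + 5.9889*c^2 - 4.5939*c - 0.846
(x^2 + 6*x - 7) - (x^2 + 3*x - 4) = 3*x - 3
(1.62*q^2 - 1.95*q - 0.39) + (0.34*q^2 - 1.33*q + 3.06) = 1.96*q^2 - 3.28*q + 2.67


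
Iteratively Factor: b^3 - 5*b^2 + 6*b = (b)*(b^2 - 5*b + 6) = b*(b - 2)*(b - 3)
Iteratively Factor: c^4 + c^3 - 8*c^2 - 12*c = (c + 2)*(c^3 - c^2 - 6*c) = c*(c + 2)*(c^2 - c - 6) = c*(c - 3)*(c + 2)*(c + 2)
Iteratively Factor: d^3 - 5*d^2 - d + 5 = (d - 5)*(d^2 - 1) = (d - 5)*(d + 1)*(d - 1)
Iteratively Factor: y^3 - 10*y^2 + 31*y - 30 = (y - 5)*(y^2 - 5*y + 6) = (y - 5)*(y - 3)*(y - 2)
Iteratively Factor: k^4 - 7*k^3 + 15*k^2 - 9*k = (k - 3)*(k^3 - 4*k^2 + 3*k) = k*(k - 3)*(k^2 - 4*k + 3) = k*(k - 3)*(k - 1)*(k - 3)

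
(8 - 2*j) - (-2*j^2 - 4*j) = 2*j^2 + 2*j + 8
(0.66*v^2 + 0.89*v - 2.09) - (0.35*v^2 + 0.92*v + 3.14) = 0.31*v^2 - 0.03*v - 5.23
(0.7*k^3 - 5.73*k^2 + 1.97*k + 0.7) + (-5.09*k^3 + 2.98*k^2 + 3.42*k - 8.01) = -4.39*k^3 - 2.75*k^2 + 5.39*k - 7.31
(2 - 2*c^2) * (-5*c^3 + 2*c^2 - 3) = 10*c^5 - 4*c^4 - 10*c^3 + 10*c^2 - 6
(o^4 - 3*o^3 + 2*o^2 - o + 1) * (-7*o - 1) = -7*o^5 + 20*o^4 - 11*o^3 + 5*o^2 - 6*o - 1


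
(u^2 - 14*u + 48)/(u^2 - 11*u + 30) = (u - 8)/(u - 5)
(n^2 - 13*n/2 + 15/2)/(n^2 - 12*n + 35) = (n - 3/2)/(n - 7)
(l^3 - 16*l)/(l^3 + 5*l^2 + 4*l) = (l - 4)/(l + 1)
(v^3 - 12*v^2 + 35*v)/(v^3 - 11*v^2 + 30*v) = (v - 7)/(v - 6)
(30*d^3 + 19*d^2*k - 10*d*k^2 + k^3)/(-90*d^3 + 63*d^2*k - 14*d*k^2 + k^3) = (-d - k)/(3*d - k)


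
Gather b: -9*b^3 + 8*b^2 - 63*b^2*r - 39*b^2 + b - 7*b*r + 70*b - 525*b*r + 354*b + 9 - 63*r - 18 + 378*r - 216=-9*b^3 + b^2*(-63*r - 31) + b*(425 - 532*r) + 315*r - 225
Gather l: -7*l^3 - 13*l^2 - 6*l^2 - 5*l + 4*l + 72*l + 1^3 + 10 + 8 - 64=-7*l^3 - 19*l^2 + 71*l - 45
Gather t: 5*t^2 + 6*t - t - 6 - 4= 5*t^2 + 5*t - 10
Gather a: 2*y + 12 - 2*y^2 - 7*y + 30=-2*y^2 - 5*y + 42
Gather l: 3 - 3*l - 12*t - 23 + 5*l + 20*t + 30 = 2*l + 8*t + 10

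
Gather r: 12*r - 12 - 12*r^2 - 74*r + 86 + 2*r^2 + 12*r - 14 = -10*r^2 - 50*r + 60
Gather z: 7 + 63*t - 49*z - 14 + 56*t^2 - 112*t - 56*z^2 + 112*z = 56*t^2 - 49*t - 56*z^2 + 63*z - 7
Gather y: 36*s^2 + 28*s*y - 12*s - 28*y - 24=36*s^2 - 12*s + y*(28*s - 28) - 24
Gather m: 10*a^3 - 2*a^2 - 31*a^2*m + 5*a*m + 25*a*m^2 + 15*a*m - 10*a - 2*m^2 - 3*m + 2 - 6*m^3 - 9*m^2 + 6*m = 10*a^3 - 2*a^2 - 10*a - 6*m^3 + m^2*(25*a - 11) + m*(-31*a^2 + 20*a + 3) + 2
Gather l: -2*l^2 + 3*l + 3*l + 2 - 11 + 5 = -2*l^2 + 6*l - 4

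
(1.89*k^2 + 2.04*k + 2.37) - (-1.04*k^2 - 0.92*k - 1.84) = 2.93*k^2 + 2.96*k + 4.21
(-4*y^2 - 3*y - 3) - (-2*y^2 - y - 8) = -2*y^2 - 2*y + 5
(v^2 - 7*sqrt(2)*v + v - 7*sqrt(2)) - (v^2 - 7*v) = -7*sqrt(2)*v + 8*v - 7*sqrt(2)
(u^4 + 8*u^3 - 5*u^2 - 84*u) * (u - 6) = u^5 + 2*u^4 - 53*u^3 - 54*u^2 + 504*u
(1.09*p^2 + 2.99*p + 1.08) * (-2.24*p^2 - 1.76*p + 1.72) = -2.4416*p^4 - 8.616*p^3 - 5.8068*p^2 + 3.242*p + 1.8576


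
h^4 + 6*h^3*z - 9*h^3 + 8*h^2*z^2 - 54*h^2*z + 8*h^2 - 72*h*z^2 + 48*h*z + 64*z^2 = (h - 8)*(h - 1)*(h + 2*z)*(h + 4*z)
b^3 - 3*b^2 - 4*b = b*(b - 4)*(b + 1)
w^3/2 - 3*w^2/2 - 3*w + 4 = (w/2 + 1)*(w - 4)*(w - 1)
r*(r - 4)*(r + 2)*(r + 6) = r^4 + 4*r^3 - 20*r^2 - 48*r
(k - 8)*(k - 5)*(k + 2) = k^3 - 11*k^2 + 14*k + 80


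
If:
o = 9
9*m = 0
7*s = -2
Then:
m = 0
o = 9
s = -2/7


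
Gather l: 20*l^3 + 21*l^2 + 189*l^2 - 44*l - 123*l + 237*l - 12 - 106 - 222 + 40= 20*l^3 + 210*l^2 + 70*l - 300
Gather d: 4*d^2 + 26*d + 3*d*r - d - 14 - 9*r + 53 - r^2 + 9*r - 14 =4*d^2 + d*(3*r + 25) - r^2 + 25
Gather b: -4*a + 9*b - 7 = -4*a + 9*b - 7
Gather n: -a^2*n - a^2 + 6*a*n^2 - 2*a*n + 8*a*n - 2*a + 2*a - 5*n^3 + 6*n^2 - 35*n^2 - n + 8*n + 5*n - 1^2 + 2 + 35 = -a^2 - 5*n^3 + n^2*(6*a - 29) + n*(-a^2 + 6*a + 12) + 36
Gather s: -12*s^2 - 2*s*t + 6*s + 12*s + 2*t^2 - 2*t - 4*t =-12*s^2 + s*(18 - 2*t) + 2*t^2 - 6*t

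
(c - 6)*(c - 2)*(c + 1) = c^3 - 7*c^2 + 4*c + 12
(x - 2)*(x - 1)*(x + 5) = x^3 + 2*x^2 - 13*x + 10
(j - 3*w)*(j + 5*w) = j^2 + 2*j*w - 15*w^2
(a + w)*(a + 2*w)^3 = a^4 + 7*a^3*w + 18*a^2*w^2 + 20*a*w^3 + 8*w^4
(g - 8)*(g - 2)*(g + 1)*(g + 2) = g^4 - 7*g^3 - 12*g^2 + 28*g + 32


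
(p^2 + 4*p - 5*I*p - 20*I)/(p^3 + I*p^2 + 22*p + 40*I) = (p + 4)/(p^2 + 6*I*p - 8)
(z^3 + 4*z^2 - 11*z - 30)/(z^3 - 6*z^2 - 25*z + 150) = (z^2 - z - 6)/(z^2 - 11*z + 30)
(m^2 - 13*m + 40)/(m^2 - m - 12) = (-m^2 + 13*m - 40)/(-m^2 + m + 12)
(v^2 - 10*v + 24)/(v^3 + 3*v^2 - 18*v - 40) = (v - 6)/(v^2 + 7*v + 10)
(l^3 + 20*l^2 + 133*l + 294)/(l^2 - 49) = (l^2 + 13*l + 42)/(l - 7)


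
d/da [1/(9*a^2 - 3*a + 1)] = 3*(1 - 6*a)/(9*a^2 - 3*a + 1)^2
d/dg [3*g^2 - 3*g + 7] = 6*g - 3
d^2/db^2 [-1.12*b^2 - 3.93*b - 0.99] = -2.24000000000000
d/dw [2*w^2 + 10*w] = 4*w + 10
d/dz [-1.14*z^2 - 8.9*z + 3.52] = -2.28*z - 8.9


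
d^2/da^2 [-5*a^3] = -30*a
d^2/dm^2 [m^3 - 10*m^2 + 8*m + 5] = 6*m - 20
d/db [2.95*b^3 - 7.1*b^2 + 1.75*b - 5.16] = 8.85*b^2 - 14.2*b + 1.75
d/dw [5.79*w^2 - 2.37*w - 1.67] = 11.58*w - 2.37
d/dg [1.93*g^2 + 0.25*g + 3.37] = 3.86*g + 0.25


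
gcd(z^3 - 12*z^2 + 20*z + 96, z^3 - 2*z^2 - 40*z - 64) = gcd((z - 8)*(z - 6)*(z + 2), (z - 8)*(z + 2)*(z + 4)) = z^2 - 6*z - 16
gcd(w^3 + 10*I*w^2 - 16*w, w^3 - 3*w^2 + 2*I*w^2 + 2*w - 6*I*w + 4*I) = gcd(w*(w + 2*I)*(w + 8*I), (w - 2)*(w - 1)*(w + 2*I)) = w + 2*I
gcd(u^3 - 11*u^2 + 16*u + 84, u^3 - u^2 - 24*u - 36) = u^2 - 4*u - 12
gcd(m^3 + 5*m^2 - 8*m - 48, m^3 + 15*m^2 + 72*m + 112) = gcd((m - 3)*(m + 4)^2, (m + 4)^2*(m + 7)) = m^2 + 8*m + 16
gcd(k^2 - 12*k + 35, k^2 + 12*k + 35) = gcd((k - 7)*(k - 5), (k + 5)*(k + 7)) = 1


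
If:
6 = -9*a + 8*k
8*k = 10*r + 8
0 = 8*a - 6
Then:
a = 3/4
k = 51/32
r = 19/40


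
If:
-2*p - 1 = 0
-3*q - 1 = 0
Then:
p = -1/2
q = -1/3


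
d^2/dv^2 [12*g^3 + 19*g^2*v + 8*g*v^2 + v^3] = 16*g + 6*v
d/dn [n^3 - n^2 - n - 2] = 3*n^2 - 2*n - 1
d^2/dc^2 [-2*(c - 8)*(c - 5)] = -4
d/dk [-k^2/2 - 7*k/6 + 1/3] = -k - 7/6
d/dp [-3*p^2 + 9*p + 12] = 9 - 6*p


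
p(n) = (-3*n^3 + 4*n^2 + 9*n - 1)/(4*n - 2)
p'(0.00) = -3.50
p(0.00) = 0.50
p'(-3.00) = 5.04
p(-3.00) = -6.36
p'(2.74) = -3.69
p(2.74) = -0.90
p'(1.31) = -2.91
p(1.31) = 3.37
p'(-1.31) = 2.28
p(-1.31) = -0.11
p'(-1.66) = 2.89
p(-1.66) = -1.02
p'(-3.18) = 5.32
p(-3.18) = -7.29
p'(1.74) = -2.66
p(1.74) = 2.21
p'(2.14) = -2.97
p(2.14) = 1.09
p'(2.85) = -3.84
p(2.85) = -1.31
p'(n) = (-9*n^2 + 8*n + 9)/(4*n - 2) - 4*(-3*n^3 + 4*n^2 + 9*n - 1)/(4*n - 2)^2 = (-12*n^3 + 17*n^2 - 8*n - 7)/(2*(4*n^2 - 4*n + 1))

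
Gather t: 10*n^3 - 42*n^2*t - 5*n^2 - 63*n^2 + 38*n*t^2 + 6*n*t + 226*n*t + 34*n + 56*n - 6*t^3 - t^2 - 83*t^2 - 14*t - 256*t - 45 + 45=10*n^3 - 68*n^2 + 90*n - 6*t^3 + t^2*(38*n - 84) + t*(-42*n^2 + 232*n - 270)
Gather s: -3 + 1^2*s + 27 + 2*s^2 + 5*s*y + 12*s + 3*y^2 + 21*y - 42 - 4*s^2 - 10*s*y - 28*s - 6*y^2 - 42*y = -2*s^2 + s*(-5*y - 15) - 3*y^2 - 21*y - 18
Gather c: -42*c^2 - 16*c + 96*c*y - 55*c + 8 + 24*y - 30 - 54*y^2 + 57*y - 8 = -42*c^2 + c*(96*y - 71) - 54*y^2 + 81*y - 30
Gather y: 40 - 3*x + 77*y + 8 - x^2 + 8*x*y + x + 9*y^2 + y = -x^2 - 2*x + 9*y^2 + y*(8*x + 78) + 48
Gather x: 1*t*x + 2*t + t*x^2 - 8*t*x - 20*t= t*x^2 - 7*t*x - 18*t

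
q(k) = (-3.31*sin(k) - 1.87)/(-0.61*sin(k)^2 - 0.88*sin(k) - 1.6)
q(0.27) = 1.47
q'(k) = (1.22*sin(k)*cos(k) + 0.88*cos(k))*(-3.31*sin(k) - 1.87)/(-0.61*sin(k)^2 - 0.88*sin(k) - 1.6)^2 - 3.31*cos(k)/(-0.61*sin(k)^2 - 0.88*sin(k) - 1.6)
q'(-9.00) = -2.15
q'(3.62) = -2.16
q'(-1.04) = 1.24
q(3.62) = 0.26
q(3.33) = 0.86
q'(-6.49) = 1.89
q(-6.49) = 0.82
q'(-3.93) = -0.11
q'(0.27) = 0.79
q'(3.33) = -1.86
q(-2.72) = 0.38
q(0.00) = 1.17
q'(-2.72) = -2.15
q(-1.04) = -0.76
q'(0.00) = 1.43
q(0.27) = 1.47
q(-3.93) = 1.67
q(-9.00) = 0.38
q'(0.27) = 0.79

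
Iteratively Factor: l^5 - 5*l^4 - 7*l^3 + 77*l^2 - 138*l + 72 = (l - 1)*(l^4 - 4*l^3 - 11*l^2 + 66*l - 72) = (l - 3)*(l - 1)*(l^3 - l^2 - 14*l + 24) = (l - 3)*(l - 1)*(l + 4)*(l^2 - 5*l + 6) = (l - 3)*(l - 2)*(l - 1)*(l + 4)*(l - 3)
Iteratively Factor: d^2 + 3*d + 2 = (d + 1)*(d + 2)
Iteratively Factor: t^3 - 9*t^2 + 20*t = (t - 4)*(t^2 - 5*t) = (t - 5)*(t - 4)*(t)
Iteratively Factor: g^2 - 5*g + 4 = (g - 1)*(g - 4)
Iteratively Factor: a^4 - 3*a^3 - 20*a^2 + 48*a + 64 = (a + 1)*(a^3 - 4*a^2 - 16*a + 64) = (a + 1)*(a + 4)*(a^2 - 8*a + 16) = (a - 4)*(a + 1)*(a + 4)*(a - 4)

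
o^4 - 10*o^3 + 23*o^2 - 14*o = o*(o - 7)*(o - 2)*(o - 1)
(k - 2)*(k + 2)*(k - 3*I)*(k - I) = k^4 - 4*I*k^3 - 7*k^2 + 16*I*k + 12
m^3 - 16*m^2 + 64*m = m*(m - 8)^2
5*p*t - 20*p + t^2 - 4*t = (5*p + t)*(t - 4)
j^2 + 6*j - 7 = (j - 1)*(j + 7)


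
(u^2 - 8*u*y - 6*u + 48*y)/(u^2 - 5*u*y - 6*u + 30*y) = (-u + 8*y)/(-u + 5*y)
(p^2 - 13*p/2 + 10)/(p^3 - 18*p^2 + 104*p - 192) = (p - 5/2)/(p^2 - 14*p + 48)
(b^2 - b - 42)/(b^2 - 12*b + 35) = (b + 6)/(b - 5)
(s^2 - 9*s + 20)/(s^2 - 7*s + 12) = (s - 5)/(s - 3)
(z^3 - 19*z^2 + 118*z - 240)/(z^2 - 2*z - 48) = (z^2 - 11*z + 30)/(z + 6)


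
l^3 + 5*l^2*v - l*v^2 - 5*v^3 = (l - v)*(l + v)*(l + 5*v)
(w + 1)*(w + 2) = w^2 + 3*w + 2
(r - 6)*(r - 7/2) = r^2 - 19*r/2 + 21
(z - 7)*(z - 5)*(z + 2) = z^3 - 10*z^2 + 11*z + 70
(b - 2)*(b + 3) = b^2 + b - 6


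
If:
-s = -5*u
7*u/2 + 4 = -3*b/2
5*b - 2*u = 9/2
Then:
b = 31/82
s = -535/82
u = -107/82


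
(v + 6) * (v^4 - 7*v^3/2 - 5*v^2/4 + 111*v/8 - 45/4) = v^5 + 5*v^4/2 - 89*v^3/4 + 51*v^2/8 + 72*v - 135/2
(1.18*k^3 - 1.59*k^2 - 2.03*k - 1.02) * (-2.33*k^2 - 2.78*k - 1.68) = -2.7494*k^5 + 0.424300000000001*k^4 + 7.1677*k^3 + 10.6912*k^2 + 6.246*k + 1.7136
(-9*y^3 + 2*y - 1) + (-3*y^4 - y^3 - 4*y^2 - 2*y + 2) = -3*y^4 - 10*y^3 - 4*y^2 + 1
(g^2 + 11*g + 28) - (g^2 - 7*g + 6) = 18*g + 22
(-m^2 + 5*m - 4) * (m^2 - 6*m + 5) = -m^4 + 11*m^3 - 39*m^2 + 49*m - 20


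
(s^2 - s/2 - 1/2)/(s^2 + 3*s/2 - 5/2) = (2*s + 1)/(2*s + 5)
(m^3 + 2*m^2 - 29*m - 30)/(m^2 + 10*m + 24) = (m^2 - 4*m - 5)/(m + 4)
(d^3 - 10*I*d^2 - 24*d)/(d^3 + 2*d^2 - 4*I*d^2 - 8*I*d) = (d - 6*I)/(d + 2)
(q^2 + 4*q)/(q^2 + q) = (q + 4)/(q + 1)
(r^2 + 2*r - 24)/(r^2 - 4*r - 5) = (-r^2 - 2*r + 24)/(-r^2 + 4*r + 5)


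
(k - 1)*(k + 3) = k^2 + 2*k - 3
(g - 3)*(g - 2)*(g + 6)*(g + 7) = g^4 + 8*g^3 - 17*g^2 - 132*g + 252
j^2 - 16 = (j - 4)*(j + 4)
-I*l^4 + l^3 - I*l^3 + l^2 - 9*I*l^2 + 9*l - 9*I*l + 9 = (l - 3*I)*(l + I)*(l + 3*I)*(-I*l - I)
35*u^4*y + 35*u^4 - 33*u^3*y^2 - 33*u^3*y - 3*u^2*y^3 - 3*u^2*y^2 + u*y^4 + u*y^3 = (-7*u + y)*(-u + y)*(5*u + y)*(u*y + u)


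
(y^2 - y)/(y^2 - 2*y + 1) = y/(y - 1)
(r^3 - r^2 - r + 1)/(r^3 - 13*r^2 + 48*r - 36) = (r^2 - 1)/(r^2 - 12*r + 36)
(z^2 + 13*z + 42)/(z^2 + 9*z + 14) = (z + 6)/(z + 2)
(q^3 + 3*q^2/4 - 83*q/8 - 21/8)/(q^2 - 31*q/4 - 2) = (2*q^2 + q - 21)/(2*(q - 8))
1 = 1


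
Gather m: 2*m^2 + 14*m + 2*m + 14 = 2*m^2 + 16*m + 14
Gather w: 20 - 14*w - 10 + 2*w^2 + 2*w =2*w^2 - 12*w + 10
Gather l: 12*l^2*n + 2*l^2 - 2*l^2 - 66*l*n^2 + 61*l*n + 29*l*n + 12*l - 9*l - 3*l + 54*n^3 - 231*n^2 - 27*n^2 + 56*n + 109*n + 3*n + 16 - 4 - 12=12*l^2*n + l*(-66*n^2 + 90*n) + 54*n^3 - 258*n^2 + 168*n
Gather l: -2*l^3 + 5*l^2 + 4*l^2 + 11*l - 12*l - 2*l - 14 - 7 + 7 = -2*l^3 + 9*l^2 - 3*l - 14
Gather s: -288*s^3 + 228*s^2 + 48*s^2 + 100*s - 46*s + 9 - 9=-288*s^3 + 276*s^2 + 54*s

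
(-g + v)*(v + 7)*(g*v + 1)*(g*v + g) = -g^3*v^3 - 8*g^3*v^2 - 7*g^3*v + g^2*v^4 + 8*g^2*v^3 + 6*g^2*v^2 - 8*g^2*v - 7*g^2 + g*v^3 + 8*g*v^2 + 7*g*v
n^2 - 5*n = n*(n - 5)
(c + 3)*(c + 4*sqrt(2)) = c^2 + 3*c + 4*sqrt(2)*c + 12*sqrt(2)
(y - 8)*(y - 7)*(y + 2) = y^3 - 13*y^2 + 26*y + 112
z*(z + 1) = z^2 + z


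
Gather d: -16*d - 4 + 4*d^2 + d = 4*d^2 - 15*d - 4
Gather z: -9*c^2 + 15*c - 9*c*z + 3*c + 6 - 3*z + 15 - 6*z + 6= -9*c^2 + 18*c + z*(-9*c - 9) + 27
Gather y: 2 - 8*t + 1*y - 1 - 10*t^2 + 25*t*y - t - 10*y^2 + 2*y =-10*t^2 - 9*t - 10*y^2 + y*(25*t + 3) + 1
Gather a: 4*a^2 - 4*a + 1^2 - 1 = 4*a^2 - 4*a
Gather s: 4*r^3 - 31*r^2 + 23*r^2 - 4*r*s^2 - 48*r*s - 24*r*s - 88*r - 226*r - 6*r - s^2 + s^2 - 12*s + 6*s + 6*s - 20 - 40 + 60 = 4*r^3 - 8*r^2 - 4*r*s^2 - 72*r*s - 320*r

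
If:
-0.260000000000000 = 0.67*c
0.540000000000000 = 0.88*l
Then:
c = -0.39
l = 0.61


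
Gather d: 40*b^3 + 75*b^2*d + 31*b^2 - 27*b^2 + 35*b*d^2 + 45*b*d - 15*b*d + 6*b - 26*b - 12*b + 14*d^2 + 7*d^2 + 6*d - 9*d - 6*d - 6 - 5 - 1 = 40*b^3 + 4*b^2 - 32*b + d^2*(35*b + 21) + d*(75*b^2 + 30*b - 9) - 12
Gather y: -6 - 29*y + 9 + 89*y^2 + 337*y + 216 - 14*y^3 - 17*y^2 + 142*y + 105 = -14*y^3 + 72*y^2 + 450*y + 324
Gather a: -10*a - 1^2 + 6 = 5 - 10*a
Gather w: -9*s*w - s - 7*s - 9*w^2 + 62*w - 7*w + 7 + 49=-8*s - 9*w^2 + w*(55 - 9*s) + 56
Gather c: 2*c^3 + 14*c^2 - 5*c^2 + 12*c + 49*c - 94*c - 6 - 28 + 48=2*c^3 + 9*c^2 - 33*c + 14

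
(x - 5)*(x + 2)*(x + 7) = x^3 + 4*x^2 - 31*x - 70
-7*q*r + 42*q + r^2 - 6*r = (-7*q + r)*(r - 6)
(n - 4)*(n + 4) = n^2 - 16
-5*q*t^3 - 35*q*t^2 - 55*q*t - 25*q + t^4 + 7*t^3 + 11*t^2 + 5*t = (-5*q + t)*(t + 1)^2*(t + 5)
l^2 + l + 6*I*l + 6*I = (l + 1)*(l + 6*I)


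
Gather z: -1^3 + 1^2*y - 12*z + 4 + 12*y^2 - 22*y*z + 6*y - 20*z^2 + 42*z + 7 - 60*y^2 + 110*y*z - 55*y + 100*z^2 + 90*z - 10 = -48*y^2 - 48*y + 80*z^2 + z*(88*y + 120)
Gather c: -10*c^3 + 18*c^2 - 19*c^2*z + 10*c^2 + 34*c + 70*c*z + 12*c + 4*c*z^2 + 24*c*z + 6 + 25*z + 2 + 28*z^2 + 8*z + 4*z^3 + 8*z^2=-10*c^3 + c^2*(28 - 19*z) + c*(4*z^2 + 94*z + 46) + 4*z^3 + 36*z^2 + 33*z + 8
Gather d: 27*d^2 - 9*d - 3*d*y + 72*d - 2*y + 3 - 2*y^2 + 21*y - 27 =27*d^2 + d*(63 - 3*y) - 2*y^2 + 19*y - 24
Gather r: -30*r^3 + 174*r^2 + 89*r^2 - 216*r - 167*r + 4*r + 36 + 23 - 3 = -30*r^3 + 263*r^2 - 379*r + 56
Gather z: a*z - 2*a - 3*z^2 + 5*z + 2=-2*a - 3*z^2 + z*(a + 5) + 2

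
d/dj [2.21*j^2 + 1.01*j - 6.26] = 4.42*j + 1.01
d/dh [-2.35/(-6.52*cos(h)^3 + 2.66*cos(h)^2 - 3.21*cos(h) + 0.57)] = (45.966*cos(h)^2 - 12.502*cos(h) + 7.5435)*sin(h)/(6.52*cos(h)^3 - 2.66*cos(h)^2 + 3.21*cos(h) - 0.57)^2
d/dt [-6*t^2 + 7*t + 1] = 7 - 12*t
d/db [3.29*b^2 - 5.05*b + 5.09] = 6.58*b - 5.05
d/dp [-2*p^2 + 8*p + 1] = 8 - 4*p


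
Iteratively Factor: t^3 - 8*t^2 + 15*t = (t - 3)*(t^2 - 5*t) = (t - 5)*(t - 3)*(t)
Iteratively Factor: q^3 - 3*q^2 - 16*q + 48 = (q - 4)*(q^2 + q - 12) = (q - 4)*(q - 3)*(q + 4)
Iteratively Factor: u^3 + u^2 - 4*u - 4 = (u + 2)*(u^2 - u - 2) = (u + 1)*(u + 2)*(u - 2)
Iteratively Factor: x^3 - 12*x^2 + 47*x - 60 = (x - 3)*(x^2 - 9*x + 20) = (x - 4)*(x - 3)*(x - 5)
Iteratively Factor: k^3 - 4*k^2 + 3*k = (k - 3)*(k^2 - k) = (k - 3)*(k - 1)*(k)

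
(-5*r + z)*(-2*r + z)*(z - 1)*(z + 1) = 10*r^2*z^2 - 10*r^2 - 7*r*z^3 + 7*r*z + z^4 - z^2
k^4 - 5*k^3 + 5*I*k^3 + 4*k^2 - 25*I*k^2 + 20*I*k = k*(k - 4)*(k - 1)*(k + 5*I)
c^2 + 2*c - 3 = (c - 1)*(c + 3)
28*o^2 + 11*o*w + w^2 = (4*o + w)*(7*o + w)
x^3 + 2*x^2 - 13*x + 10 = (x - 2)*(x - 1)*(x + 5)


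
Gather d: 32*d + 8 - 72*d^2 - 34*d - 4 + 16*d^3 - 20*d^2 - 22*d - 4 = 16*d^3 - 92*d^2 - 24*d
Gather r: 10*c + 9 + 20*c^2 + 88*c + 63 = 20*c^2 + 98*c + 72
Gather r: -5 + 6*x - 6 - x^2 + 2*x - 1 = -x^2 + 8*x - 12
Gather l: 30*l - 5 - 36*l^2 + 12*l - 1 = -36*l^2 + 42*l - 6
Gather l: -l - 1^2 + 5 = 4 - l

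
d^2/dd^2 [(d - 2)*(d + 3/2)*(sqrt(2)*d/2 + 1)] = 3*sqrt(2)*d - sqrt(2)/2 + 2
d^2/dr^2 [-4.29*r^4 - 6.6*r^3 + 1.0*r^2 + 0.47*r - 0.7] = -51.48*r^2 - 39.6*r + 2.0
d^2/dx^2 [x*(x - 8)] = 2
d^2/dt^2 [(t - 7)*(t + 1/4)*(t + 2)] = 6*t - 19/2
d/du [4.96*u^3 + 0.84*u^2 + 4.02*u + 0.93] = 14.88*u^2 + 1.68*u + 4.02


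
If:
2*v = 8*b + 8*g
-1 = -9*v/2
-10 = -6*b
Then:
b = 5/3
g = -29/18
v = 2/9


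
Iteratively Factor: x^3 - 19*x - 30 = (x + 2)*(x^2 - 2*x - 15) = (x + 2)*(x + 3)*(x - 5)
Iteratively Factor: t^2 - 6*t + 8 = (t - 2)*(t - 4)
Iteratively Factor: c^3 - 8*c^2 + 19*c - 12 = (c - 4)*(c^2 - 4*c + 3) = (c - 4)*(c - 3)*(c - 1)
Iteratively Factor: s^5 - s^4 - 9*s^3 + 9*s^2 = (s)*(s^4 - s^3 - 9*s^2 + 9*s) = s^2*(s^3 - s^2 - 9*s + 9) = s^2*(s - 1)*(s^2 - 9) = s^2*(s - 3)*(s - 1)*(s + 3)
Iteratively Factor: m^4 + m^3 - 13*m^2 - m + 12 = (m + 4)*(m^3 - 3*m^2 - m + 3) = (m + 1)*(m + 4)*(m^2 - 4*m + 3) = (m - 1)*(m + 1)*(m + 4)*(m - 3)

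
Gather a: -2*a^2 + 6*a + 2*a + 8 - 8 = -2*a^2 + 8*a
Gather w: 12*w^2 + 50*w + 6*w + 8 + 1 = 12*w^2 + 56*w + 9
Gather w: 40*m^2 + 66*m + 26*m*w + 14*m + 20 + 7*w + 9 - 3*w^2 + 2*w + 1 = 40*m^2 + 80*m - 3*w^2 + w*(26*m + 9) + 30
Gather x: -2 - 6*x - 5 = -6*x - 7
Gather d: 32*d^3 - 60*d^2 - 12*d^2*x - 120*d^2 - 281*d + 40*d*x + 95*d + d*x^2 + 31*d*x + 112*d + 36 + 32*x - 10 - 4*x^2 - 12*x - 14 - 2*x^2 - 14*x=32*d^3 + d^2*(-12*x - 180) + d*(x^2 + 71*x - 74) - 6*x^2 + 6*x + 12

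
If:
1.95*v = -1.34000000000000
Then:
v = -0.69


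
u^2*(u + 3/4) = u^3 + 3*u^2/4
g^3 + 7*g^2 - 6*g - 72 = (g - 3)*(g + 4)*(g + 6)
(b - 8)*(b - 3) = b^2 - 11*b + 24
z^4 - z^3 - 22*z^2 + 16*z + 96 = (z - 4)*(z - 3)*(z + 2)*(z + 4)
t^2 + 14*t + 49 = (t + 7)^2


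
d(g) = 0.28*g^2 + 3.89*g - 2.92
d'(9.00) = 8.93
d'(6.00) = 7.25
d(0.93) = 0.94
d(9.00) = 54.77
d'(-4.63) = 1.30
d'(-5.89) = 0.59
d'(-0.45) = 3.64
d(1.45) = 3.31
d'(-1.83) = 2.87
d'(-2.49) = 2.50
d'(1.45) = 4.70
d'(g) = 0.56*g + 3.89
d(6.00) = 30.50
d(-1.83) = -9.10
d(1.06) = 1.52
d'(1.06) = 4.48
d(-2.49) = -10.87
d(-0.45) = -4.61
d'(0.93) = 4.41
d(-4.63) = -14.93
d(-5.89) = -16.12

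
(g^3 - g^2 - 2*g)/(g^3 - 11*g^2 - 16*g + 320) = g*(g^2 - g - 2)/(g^3 - 11*g^2 - 16*g + 320)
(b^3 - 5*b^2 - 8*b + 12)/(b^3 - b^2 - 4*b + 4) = (b - 6)/(b - 2)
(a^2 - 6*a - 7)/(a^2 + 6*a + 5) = (a - 7)/(a + 5)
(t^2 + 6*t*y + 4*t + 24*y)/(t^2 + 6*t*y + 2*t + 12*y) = (t + 4)/(t + 2)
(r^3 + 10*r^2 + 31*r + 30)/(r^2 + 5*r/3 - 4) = 3*(r^2 + 7*r + 10)/(3*r - 4)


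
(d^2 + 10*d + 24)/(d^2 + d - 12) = (d + 6)/(d - 3)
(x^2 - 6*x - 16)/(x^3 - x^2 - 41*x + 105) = (x^2 - 6*x - 16)/(x^3 - x^2 - 41*x + 105)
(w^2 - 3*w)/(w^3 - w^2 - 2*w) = (3 - w)/(-w^2 + w + 2)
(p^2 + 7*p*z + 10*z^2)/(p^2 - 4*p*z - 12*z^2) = (-p - 5*z)/(-p + 6*z)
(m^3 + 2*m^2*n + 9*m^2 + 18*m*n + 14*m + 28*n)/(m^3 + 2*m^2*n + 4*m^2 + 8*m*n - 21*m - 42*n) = (m + 2)/(m - 3)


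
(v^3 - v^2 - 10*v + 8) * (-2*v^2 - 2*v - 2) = -2*v^5 + 20*v^3 + 6*v^2 + 4*v - 16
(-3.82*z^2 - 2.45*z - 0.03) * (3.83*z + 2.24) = -14.6306*z^3 - 17.9403*z^2 - 5.6029*z - 0.0672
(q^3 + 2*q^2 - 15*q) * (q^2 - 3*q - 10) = q^5 - q^4 - 31*q^3 + 25*q^2 + 150*q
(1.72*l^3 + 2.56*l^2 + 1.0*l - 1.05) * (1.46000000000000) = 2.5112*l^3 + 3.7376*l^2 + 1.46*l - 1.533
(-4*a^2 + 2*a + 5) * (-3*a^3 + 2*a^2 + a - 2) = 12*a^5 - 14*a^4 - 15*a^3 + 20*a^2 + a - 10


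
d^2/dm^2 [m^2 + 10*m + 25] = 2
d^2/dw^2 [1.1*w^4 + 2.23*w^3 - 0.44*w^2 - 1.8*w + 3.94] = 13.2*w^2 + 13.38*w - 0.88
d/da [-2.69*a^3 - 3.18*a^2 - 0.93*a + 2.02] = -8.07*a^2 - 6.36*a - 0.93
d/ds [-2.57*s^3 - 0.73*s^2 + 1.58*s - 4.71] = -7.71*s^2 - 1.46*s + 1.58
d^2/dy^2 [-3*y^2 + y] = -6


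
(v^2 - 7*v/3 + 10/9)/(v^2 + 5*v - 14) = (9*v^2 - 21*v + 10)/(9*(v^2 + 5*v - 14))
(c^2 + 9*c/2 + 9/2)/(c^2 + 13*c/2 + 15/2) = (c + 3)/(c + 5)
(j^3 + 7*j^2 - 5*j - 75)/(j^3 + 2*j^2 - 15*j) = (j + 5)/j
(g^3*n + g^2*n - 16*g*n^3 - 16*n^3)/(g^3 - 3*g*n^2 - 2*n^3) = n*(-g^3 - g^2 + 16*g*n^2 + 16*n^2)/(-g^3 + 3*g*n^2 + 2*n^3)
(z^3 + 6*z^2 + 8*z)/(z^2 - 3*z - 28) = z*(z + 2)/(z - 7)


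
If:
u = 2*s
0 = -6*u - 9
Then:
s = -3/4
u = -3/2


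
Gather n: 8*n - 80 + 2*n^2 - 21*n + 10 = 2*n^2 - 13*n - 70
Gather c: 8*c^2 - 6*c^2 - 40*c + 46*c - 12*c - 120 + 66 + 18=2*c^2 - 6*c - 36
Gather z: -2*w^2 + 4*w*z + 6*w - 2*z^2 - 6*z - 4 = -2*w^2 + 6*w - 2*z^2 + z*(4*w - 6) - 4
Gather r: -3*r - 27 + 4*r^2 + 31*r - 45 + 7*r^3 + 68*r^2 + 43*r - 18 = 7*r^3 + 72*r^2 + 71*r - 90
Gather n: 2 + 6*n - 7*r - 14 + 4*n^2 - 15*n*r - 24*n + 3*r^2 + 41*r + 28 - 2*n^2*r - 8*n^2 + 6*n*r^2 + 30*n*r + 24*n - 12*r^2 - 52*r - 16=n^2*(-2*r - 4) + n*(6*r^2 + 15*r + 6) - 9*r^2 - 18*r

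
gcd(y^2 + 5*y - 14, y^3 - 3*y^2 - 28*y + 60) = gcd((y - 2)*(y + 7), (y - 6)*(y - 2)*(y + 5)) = y - 2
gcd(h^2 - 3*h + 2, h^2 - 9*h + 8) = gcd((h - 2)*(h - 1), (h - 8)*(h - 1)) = h - 1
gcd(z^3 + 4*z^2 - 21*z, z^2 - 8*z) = z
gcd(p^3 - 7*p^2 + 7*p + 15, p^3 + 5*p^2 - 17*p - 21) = p^2 - 2*p - 3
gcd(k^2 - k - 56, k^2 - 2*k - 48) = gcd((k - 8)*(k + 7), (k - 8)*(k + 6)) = k - 8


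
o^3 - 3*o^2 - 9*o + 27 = (o - 3)^2*(o + 3)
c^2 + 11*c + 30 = (c + 5)*(c + 6)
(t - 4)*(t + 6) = t^2 + 2*t - 24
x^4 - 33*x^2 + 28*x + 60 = (x - 5)*(x - 2)*(x + 1)*(x + 6)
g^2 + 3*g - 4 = (g - 1)*(g + 4)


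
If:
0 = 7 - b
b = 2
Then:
No Solution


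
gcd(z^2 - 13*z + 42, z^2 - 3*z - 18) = z - 6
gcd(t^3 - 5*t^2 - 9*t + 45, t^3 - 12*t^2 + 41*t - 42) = t - 3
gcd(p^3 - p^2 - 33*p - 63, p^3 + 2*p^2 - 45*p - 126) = p^2 - 4*p - 21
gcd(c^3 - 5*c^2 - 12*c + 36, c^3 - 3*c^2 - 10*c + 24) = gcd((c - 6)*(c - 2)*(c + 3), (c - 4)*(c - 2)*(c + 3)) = c^2 + c - 6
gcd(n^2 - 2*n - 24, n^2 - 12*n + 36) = n - 6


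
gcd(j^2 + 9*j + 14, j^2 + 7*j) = j + 7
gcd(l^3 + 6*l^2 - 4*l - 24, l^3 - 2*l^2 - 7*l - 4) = 1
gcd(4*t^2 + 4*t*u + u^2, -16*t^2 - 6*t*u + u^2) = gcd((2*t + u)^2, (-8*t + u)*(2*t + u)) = 2*t + u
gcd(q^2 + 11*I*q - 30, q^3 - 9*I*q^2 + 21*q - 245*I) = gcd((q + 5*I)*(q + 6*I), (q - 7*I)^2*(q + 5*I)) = q + 5*I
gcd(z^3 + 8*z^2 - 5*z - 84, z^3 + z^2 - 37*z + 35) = z + 7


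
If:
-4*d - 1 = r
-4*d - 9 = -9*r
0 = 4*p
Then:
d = -9/20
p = 0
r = 4/5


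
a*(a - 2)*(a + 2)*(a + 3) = a^4 + 3*a^3 - 4*a^2 - 12*a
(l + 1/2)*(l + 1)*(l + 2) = l^3 + 7*l^2/2 + 7*l/2 + 1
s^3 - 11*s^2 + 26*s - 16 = (s - 8)*(s - 2)*(s - 1)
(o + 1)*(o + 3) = o^2 + 4*o + 3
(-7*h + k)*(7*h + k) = -49*h^2 + k^2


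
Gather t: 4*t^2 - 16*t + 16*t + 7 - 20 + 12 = 4*t^2 - 1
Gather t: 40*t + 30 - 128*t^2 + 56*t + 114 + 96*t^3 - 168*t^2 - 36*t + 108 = 96*t^3 - 296*t^2 + 60*t + 252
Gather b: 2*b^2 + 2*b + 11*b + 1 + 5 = 2*b^2 + 13*b + 6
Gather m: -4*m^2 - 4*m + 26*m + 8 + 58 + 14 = -4*m^2 + 22*m + 80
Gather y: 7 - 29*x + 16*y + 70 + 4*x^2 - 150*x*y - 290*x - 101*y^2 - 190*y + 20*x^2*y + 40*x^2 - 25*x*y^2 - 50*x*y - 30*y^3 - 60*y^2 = 44*x^2 - 319*x - 30*y^3 + y^2*(-25*x - 161) + y*(20*x^2 - 200*x - 174) + 77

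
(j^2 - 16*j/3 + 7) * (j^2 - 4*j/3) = j^4 - 20*j^3/3 + 127*j^2/9 - 28*j/3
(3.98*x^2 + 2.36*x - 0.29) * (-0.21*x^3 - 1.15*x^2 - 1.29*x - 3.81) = -0.8358*x^5 - 5.0726*x^4 - 7.7873*x^3 - 17.8747*x^2 - 8.6175*x + 1.1049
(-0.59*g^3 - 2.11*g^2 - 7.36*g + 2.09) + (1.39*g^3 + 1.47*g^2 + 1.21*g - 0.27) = 0.8*g^3 - 0.64*g^2 - 6.15*g + 1.82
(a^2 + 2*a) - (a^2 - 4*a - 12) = 6*a + 12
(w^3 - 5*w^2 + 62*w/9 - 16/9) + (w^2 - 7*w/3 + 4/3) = w^3 - 4*w^2 + 41*w/9 - 4/9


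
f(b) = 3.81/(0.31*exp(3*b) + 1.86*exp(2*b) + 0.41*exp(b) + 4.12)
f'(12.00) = 0.00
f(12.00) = 0.00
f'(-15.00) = 0.00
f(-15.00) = 0.92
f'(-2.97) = -0.01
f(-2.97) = 0.92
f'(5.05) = -0.00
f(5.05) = 0.00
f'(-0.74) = -0.19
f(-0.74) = 0.80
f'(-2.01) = -0.03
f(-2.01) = 0.91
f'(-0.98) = -0.13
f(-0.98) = 0.84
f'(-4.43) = -0.00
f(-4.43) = 0.92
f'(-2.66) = -0.01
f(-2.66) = 0.92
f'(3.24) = -0.00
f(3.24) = 0.00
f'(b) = 3.81*(-0.93*exp(3*b) - 3.72*exp(2*b) - 0.41*exp(b))/(0.31*exp(3*b) + 1.86*exp(2*b) + 0.41*exp(b) + 4.12)^2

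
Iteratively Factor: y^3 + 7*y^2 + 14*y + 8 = (y + 1)*(y^2 + 6*y + 8) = (y + 1)*(y + 4)*(y + 2)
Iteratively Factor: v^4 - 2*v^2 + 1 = (v - 1)*(v^3 + v^2 - v - 1) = (v - 1)^2*(v^2 + 2*v + 1) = (v - 1)^2*(v + 1)*(v + 1)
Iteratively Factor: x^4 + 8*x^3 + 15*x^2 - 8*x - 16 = (x + 1)*(x^3 + 7*x^2 + 8*x - 16) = (x + 1)*(x + 4)*(x^2 + 3*x - 4) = (x - 1)*(x + 1)*(x + 4)*(x + 4)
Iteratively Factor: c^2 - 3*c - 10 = (c - 5)*(c + 2)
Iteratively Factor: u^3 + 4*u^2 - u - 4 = (u - 1)*(u^2 + 5*u + 4) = (u - 1)*(u + 1)*(u + 4)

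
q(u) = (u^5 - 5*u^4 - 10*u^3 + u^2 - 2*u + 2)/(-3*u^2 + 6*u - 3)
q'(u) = (6*u - 6)*(u^5 - 5*u^4 - 10*u^3 + u^2 - 2*u + 2)/(-3*u^2 + 6*u - 3)^2 + (5*u^4 - 20*u^3 - 30*u^2 + 2*u - 2)/(-3*u^2 + 6*u - 3) = (-3*u^5 + 15*u^4 - 10*u^3 - 30*u^2 + 2)/(3*(u^3 - 3*u^2 + 3*u - 1))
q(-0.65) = -0.67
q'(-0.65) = 0.36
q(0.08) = -0.73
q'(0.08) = -0.77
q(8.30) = -62.54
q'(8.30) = -46.93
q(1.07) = 1115.44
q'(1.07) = -28321.81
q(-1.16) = -0.72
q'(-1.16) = -0.35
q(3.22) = 35.12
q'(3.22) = -2.10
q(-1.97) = 0.71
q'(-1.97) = -3.52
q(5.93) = 12.48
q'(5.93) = -18.33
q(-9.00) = 281.54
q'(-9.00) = -93.47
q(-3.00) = 7.52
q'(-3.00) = -10.14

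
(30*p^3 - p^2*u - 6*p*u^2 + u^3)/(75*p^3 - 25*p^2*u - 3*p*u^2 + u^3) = (2*p + u)/(5*p + u)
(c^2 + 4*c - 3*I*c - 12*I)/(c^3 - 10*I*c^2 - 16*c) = (c^2 + c*(4 - 3*I) - 12*I)/(c*(c^2 - 10*I*c - 16))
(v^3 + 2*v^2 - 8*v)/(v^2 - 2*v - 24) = v*(v - 2)/(v - 6)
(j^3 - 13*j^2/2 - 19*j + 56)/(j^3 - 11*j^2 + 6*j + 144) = (j^2 + 3*j/2 - 7)/(j^2 - 3*j - 18)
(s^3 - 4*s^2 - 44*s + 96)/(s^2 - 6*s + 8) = (s^2 - 2*s - 48)/(s - 4)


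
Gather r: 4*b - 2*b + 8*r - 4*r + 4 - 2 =2*b + 4*r + 2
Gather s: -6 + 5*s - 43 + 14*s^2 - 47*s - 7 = 14*s^2 - 42*s - 56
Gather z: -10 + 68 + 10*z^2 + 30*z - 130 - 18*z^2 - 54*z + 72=-8*z^2 - 24*z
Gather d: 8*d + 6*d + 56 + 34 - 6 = 14*d + 84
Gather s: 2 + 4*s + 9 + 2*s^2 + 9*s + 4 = 2*s^2 + 13*s + 15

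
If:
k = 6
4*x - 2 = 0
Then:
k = 6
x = 1/2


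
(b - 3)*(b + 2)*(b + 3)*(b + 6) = b^4 + 8*b^3 + 3*b^2 - 72*b - 108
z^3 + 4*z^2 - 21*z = z*(z - 3)*(z + 7)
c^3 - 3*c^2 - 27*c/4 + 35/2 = (c - 7/2)*(c - 2)*(c + 5/2)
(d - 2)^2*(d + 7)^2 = d^4 + 10*d^3 - 3*d^2 - 140*d + 196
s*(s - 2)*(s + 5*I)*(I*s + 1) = I*s^4 - 4*s^3 - 2*I*s^3 + 8*s^2 + 5*I*s^2 - 10*I*s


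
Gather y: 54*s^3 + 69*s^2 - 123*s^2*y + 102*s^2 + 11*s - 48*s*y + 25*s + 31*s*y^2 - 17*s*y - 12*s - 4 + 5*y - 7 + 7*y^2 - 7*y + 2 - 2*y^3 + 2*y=54*s^3 + 171*s^2 + 24*s - 2*y^3 + y^2*(31*s + 7) + y*(-123*s^2 - 65*s) - 9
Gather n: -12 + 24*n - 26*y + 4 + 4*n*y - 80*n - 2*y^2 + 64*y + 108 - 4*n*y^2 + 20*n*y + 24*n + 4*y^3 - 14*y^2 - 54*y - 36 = n*(-4*y^2 + 24*y - 32) + 4*y^3 - 16*y^2 - 16*y + 64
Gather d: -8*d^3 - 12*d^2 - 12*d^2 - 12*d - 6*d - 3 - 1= -8*d^3 - 24*d^2 - 18*d - 4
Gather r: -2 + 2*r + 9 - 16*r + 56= 63 - 14*r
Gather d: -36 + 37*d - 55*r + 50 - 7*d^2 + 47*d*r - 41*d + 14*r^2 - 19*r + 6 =-7*d^2 + d*(47*r - 4) + 14*r^2 - 74*r + 20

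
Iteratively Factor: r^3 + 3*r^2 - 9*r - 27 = (r - 3)*(r^2 + 6*r + 9) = (r - 3)*(r + 3)*(r + 3)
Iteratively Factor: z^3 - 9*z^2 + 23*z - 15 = (z - 1)*(z^2 - 8*z + 15) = (z - 3)*(z - 1)*(z - 5)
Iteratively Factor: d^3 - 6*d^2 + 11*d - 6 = (d - 2)*(d^2 - 4*d + 3) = (d - 2)*(d - 1)*(d - 3)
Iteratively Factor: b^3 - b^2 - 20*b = (b - 5)*(b^2 + 4*b) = b*(b - 5)*(b + 4)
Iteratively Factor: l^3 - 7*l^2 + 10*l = (l - 5)*(l^2 - 2*l) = l*(l - 5)*(l - 2)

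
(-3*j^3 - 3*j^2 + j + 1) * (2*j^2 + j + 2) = -6*j^5 - 9*j^4 - 7*j^3 - 3*j^2 + 3*j + 2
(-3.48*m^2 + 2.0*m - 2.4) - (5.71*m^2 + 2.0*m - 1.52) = -9.19*m^2 - 0.88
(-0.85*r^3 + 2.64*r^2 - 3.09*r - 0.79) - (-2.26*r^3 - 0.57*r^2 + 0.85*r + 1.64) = 1.41*r^3 + 3.21*r^2 - 3.94*r - 2.43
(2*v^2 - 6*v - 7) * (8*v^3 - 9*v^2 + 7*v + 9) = 16*v^5 - 66*v^4 + 12*v^3 + 39*v^2 - 103*v - 63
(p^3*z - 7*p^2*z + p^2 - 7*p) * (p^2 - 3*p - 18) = p^5*z - 10*p^4*z + p^4 + 3*p^3*z - 10*p^3 + 126*p^2*z + 3*p^2 + 126*p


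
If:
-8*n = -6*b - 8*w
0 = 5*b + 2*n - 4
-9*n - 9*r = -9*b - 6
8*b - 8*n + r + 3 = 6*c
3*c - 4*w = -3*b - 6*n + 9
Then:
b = 146/201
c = 859/603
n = 37/201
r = 81/67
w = -145/402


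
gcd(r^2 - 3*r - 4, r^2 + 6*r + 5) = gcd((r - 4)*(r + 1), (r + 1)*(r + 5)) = r + 1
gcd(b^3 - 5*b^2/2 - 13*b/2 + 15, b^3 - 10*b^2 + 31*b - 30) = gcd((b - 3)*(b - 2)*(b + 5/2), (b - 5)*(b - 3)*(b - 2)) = b^2 - 5*b + 6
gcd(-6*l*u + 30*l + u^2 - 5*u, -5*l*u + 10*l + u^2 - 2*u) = 1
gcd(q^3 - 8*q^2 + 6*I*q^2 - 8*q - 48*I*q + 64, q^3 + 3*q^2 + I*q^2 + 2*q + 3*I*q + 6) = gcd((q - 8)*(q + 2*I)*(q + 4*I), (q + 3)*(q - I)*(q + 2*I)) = q + 2*I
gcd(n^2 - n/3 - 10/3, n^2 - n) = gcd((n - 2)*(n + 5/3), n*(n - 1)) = 1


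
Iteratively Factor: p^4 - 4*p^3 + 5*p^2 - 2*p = (p - 1)*(p^3 - 3*p^2 + 2*p) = (p - 1)^2*(p^2 - 2*p) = (p - 2)*(p - 1)^2*(p)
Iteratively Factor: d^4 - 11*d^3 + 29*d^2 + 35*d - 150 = (d - 5)*(d^3 - 6*d^2 - d + 30) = (d - 5)*(d - 3)*(d^2 - 3*d - 10) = (d - 5)*(d - 3)*(d + 2)*(d - 5)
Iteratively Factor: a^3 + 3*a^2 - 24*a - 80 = (a - 5)*(a^2 + 8*a + 16) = (a - 5)*(a + 4)*(a + 4)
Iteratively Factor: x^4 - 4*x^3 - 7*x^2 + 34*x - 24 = (x - 4)*(x^3 - 7*x + 6) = (x - 4)*(x + 3)*(x^2 - 3*x + 2) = (x - 4)*(x - 1)*(x + 3)*(x - 2)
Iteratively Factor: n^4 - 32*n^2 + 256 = (n - 4)*(n^3 + 4*n^2 - 16*n - 64) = (n - 4)*(n + 4)*(n^2 - 16) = (n - 4)*(n + 4)^2*(n - 4)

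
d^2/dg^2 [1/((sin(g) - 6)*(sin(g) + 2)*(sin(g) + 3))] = (-9*sin(g)^6 + 11*sin(g)^5 + 56*sin(g)^4 - 412*sin(g)^3 - 570*sin(g)^2 + 1224*sin(g) + 1080)/((sin(g) - 6)^3*(sin(g) + 2)^3*(sin(g) + 3)^3)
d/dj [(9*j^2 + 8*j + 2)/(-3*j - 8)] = (-27*j^2 - 144*j - 58)/(9*j^2 + 48*j + 64)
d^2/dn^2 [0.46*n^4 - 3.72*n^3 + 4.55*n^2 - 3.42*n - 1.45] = 5.52*n^2 - 22.32*n + 9.1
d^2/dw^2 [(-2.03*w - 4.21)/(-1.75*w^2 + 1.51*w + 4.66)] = ((-21.315*w - 8.6044)*(-1.75*w^2 + 1.51*w + 4.66) - (2.03*w + 4.21)*(3.5*w - 1.51)*(7.0*w - 3.02))/(-1.75*w^2 + 1.51*w + 4.66)^3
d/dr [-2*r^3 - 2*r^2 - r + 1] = -6*r^2 - 4*r - 1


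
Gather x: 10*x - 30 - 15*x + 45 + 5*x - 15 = 0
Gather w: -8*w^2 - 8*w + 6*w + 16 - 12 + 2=-8*w^2 - 2*w + 6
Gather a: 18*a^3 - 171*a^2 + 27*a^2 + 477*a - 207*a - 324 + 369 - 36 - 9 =18*a^3 - 144*a^2 + 270*a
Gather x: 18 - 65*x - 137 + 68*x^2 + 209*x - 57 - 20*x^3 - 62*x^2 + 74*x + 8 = -20*x^3 + 6*x^2 + 218*x - 168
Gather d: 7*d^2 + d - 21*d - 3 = 7*d^2 - 20*d - 3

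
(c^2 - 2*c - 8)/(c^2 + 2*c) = (c - 4)/c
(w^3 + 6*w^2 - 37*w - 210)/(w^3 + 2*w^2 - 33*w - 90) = (w + 7)/(w + 3)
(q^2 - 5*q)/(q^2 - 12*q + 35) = q/(q - 7)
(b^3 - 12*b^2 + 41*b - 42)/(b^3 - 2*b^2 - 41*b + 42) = (b^2 - 5*b + 6)/(b^2 + 5*b - 6)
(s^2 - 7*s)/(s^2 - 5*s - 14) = s/(s + 2)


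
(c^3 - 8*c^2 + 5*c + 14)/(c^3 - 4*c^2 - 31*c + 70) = (c + 1)/(c + 5)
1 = 1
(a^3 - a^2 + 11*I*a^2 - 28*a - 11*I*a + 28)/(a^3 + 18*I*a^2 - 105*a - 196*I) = (a - 1)/(a + 7*I)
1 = 1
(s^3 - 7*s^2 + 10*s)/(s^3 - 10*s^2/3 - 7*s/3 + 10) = 3*s*(s - 5)/(3*s^2 - 4*s - 15)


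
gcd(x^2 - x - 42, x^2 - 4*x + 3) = 1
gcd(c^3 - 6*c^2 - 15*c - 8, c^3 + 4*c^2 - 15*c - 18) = c + 1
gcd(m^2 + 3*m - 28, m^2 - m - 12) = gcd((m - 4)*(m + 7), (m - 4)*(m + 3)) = m - 4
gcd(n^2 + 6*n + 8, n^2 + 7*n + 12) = n + 4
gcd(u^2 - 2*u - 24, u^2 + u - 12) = u + 4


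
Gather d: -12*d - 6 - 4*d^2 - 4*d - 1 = -4*d^2 - 16*d - 7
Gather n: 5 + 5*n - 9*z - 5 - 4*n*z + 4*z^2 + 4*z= n*(5 - 4*z) + 4*z^2 - 5*z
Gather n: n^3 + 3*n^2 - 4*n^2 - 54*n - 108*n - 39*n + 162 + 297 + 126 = n^3 - n^2 - 201*n + 585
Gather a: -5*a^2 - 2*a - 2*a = -5*a^2 - 4*a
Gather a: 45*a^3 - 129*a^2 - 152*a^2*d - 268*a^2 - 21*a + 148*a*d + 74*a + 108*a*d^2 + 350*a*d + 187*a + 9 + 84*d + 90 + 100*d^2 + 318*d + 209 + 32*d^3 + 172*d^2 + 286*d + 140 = 45*a^3 + a^2*(-152*d - 397) + a*(108*d^2 + 498*d + 240) + 32*d^3 + 272*d^2 + 688*d + 448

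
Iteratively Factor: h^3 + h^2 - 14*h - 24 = (h - 4)*(h^2 + 5*h + 6) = (h - 4)*(h + 2)*(h + 3)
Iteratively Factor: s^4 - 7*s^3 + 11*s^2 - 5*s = (s - 1)*(s^3 - 6*s^2 + 5*s) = (s - 1)^2*(s^2 - 5*s) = s*(s - 1)^2*(s - 5)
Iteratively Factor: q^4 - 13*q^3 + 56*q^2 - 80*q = (q - 5)*(q^3 - 8*q^2 + 16*q) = (q - 5)*(q - 4)*(q^2 - 4*q) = q*(q - 5)*(q - 4)*(q - 4)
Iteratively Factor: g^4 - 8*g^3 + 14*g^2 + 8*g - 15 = (g - 5)*(g^3 - 3*g^2 - g + 3) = (g - 5)*(g + 1)*(g^2 - 4*g + 3) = (g - 5)*(g - 3)*(g + 1)*(g - 1)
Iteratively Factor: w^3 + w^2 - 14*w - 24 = (w + 3)*(w^2 - 2*w - 8) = (w - 4)*(w + 3)*(w + 2)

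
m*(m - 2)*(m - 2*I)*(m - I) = m^4 - 2*m^3 - 3*I*m^3 - 2*m^2 + 6*I*m^2 + 4*m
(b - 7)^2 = b^2 - 14*b + 49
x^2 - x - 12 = (x - 4)*(x + 3)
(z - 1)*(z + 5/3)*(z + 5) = z^3 + 17*z^2/3 + 5*z/3 - 25/3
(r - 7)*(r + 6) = r^2 - r - 42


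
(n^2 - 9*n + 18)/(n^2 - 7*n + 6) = (n - 3)/(n - 1)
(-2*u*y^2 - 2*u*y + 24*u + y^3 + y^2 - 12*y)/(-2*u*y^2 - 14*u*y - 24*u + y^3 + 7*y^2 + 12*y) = (y - 3)/(y + 3)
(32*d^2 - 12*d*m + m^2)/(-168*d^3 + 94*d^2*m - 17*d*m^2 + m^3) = (-8*d + m)/(42*d^2 - 13*d*m + m^2)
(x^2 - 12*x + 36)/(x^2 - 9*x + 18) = (x - 6)/(x - 3)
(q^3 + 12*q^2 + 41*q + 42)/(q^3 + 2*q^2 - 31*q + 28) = (q^2 + 5*q + 6)/(q^2 - 5*q + 4)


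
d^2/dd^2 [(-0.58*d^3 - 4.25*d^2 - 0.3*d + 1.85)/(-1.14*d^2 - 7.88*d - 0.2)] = (8.88178419700125e-16*d^5 - 2.8421709430404e-14*d^4 - 3.81241600000004*d^3 - 14.75508*d^2 - 99.98472*d - 229.51128)/(1.481544*d^6 + 30.722544*d^5 + 213.142608*d^4 + 500.083712*d^3 + 37.39344*d^2 + 0.9456*d + 0.008)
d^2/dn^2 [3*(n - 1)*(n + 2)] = 6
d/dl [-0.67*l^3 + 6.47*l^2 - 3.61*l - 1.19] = -2.01*l^2 + 12.94*l - 3.61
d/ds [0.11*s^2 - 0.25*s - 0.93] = 0.22*s - 0.25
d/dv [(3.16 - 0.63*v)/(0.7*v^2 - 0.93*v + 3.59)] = (0.441*v^2 - 4.424*v + 0.6771)/(0.49*v^4 - 1.302*v^3 + 5.8909*v^2 - 6.6774*v + 12.8881)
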